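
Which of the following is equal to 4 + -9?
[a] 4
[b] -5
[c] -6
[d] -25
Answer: b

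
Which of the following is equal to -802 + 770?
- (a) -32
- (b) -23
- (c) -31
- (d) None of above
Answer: a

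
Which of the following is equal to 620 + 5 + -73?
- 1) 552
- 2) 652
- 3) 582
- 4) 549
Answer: 1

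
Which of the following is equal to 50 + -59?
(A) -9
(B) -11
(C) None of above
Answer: A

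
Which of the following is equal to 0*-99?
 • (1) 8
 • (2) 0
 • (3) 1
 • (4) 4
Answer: 2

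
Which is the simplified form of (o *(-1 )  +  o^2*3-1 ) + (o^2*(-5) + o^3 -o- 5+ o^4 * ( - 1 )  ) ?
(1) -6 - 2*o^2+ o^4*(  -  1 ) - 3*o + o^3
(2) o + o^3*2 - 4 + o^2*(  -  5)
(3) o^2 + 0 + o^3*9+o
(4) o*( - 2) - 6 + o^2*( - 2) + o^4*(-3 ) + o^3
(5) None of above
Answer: 5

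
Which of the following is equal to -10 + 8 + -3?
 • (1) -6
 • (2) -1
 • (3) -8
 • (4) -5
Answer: 4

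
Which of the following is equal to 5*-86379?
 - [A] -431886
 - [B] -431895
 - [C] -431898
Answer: B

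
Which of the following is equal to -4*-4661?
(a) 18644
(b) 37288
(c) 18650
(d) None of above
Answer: a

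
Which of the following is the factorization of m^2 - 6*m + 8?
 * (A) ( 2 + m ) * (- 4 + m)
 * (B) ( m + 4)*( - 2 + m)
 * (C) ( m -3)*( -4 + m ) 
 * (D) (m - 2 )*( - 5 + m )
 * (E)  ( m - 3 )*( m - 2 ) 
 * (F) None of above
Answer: F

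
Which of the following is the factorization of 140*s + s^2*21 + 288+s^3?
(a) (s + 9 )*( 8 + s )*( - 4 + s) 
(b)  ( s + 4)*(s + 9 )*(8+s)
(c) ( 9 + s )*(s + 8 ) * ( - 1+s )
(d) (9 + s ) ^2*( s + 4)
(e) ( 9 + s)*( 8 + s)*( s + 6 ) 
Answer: b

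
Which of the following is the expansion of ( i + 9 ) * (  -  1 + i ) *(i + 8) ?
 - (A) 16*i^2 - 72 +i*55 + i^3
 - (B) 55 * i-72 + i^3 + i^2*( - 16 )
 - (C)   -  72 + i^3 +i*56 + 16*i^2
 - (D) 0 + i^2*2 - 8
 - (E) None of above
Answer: A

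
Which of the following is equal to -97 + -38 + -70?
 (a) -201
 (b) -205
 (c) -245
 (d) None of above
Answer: b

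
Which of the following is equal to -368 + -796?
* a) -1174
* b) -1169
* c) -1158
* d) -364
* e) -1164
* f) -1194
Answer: e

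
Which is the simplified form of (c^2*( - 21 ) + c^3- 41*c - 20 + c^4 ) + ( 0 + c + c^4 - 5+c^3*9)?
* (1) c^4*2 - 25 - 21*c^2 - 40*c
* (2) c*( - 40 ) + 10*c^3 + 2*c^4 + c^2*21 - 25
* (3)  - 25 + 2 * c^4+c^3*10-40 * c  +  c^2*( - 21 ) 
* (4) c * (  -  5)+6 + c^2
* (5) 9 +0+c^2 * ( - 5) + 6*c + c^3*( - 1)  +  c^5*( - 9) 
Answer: 3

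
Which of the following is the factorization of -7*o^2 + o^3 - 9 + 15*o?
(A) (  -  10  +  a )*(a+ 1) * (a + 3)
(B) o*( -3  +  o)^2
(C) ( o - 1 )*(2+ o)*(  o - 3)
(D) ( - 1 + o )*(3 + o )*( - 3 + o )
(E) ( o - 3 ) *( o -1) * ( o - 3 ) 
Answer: E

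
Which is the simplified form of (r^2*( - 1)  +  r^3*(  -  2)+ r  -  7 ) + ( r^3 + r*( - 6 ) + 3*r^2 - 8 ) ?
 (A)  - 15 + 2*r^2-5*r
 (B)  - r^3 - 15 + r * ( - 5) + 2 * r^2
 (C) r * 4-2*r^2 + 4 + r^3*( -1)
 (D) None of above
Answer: B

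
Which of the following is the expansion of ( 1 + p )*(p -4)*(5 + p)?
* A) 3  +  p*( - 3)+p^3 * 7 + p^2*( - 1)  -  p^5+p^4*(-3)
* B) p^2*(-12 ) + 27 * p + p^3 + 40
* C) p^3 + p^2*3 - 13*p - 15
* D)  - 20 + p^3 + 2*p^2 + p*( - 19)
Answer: D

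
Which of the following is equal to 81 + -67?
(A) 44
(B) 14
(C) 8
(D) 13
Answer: B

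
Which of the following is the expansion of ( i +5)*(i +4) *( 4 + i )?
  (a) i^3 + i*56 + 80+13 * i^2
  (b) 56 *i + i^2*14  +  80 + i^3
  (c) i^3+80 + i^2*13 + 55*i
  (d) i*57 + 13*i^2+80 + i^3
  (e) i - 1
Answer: a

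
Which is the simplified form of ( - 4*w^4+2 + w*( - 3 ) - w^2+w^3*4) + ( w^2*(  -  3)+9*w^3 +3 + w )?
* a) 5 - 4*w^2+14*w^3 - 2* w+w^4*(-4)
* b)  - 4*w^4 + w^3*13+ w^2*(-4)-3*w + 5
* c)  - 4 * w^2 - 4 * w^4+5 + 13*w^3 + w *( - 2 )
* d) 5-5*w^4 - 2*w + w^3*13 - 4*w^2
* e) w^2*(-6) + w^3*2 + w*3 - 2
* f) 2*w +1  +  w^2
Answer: c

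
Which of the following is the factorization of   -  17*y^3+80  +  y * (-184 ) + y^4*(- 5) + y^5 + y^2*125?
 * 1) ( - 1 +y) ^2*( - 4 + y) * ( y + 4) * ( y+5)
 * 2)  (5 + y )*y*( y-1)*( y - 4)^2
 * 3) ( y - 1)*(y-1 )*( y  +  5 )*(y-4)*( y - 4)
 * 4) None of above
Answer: 3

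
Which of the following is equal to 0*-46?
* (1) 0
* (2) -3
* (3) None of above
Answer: 1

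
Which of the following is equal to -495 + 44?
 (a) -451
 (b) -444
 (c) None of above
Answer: a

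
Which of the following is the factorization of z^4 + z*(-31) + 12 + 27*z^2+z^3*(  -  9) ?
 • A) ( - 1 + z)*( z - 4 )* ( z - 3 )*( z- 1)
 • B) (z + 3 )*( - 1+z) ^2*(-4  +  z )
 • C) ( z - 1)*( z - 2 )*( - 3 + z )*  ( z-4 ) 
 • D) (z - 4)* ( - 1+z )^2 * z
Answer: A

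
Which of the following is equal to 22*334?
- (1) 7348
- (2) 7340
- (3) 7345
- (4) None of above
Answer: 1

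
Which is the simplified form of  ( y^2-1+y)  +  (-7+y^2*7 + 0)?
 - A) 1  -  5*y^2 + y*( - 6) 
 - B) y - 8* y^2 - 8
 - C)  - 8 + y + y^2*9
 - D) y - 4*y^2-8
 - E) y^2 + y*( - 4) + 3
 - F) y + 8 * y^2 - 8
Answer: F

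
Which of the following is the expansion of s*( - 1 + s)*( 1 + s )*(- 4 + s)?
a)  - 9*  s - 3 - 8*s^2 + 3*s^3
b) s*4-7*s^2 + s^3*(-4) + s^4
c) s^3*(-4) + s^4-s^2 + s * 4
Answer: c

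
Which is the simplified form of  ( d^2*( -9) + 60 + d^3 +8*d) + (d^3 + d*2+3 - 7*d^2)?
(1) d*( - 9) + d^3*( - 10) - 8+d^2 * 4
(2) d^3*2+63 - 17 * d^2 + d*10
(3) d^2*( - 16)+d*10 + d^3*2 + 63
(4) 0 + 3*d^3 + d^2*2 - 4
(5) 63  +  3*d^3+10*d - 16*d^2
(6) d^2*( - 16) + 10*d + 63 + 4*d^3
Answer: 3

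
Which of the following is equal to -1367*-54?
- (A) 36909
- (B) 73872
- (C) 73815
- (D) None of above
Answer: D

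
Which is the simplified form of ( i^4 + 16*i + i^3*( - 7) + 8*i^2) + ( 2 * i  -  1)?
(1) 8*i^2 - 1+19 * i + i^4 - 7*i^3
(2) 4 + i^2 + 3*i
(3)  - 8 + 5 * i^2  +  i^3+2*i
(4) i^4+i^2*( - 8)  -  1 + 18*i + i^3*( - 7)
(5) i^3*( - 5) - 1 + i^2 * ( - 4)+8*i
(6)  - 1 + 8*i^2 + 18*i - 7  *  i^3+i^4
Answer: 6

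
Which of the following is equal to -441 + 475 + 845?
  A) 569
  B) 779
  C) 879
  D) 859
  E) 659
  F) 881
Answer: C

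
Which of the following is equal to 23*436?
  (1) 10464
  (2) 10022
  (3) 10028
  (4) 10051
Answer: 3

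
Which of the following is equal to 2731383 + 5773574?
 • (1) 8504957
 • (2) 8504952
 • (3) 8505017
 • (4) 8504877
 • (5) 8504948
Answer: 1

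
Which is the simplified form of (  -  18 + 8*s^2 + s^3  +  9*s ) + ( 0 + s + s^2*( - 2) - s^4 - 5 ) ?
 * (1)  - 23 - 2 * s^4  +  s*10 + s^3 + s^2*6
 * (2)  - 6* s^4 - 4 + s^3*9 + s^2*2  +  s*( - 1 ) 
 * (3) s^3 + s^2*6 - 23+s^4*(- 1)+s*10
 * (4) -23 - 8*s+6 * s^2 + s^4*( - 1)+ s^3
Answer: 3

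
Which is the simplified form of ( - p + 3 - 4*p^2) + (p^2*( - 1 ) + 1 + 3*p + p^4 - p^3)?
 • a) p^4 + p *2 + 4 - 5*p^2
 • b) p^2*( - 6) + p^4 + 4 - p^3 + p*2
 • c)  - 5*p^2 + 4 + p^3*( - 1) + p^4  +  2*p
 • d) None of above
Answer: c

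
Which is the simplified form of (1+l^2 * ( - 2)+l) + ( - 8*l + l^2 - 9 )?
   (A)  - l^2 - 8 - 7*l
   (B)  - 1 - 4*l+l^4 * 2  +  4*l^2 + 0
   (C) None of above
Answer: A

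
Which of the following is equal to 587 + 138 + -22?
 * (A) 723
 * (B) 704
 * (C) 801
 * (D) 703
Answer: D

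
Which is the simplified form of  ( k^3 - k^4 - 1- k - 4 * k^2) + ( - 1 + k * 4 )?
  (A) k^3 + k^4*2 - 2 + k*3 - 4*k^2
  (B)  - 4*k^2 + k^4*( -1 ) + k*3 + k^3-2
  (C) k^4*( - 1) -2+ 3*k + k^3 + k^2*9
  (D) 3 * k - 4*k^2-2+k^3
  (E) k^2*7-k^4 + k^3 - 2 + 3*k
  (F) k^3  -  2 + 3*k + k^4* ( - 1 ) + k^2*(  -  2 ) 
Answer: B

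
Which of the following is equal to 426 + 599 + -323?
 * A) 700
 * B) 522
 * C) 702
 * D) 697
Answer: C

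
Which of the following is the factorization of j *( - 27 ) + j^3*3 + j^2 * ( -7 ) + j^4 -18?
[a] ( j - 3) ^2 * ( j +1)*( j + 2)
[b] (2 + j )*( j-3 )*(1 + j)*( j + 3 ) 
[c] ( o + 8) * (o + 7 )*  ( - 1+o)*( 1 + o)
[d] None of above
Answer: b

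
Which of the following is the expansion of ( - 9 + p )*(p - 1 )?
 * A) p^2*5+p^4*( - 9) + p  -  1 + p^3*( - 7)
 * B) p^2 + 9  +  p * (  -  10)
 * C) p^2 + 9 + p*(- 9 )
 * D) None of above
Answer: B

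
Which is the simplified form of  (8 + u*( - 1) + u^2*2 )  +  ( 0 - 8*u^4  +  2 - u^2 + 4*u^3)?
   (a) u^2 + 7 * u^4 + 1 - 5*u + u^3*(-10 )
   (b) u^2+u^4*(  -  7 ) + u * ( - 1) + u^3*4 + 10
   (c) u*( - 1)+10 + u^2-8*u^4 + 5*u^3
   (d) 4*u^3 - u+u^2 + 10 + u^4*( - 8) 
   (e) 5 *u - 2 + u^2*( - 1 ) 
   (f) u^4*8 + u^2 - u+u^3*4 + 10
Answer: d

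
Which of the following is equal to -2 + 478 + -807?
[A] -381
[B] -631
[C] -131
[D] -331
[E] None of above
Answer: D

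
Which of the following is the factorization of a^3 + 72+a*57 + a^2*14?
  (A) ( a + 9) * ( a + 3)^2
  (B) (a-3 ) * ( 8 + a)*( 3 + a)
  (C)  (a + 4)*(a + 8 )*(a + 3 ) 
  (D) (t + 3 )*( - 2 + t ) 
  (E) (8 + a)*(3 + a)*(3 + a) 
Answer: E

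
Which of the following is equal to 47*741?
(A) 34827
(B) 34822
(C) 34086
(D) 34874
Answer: A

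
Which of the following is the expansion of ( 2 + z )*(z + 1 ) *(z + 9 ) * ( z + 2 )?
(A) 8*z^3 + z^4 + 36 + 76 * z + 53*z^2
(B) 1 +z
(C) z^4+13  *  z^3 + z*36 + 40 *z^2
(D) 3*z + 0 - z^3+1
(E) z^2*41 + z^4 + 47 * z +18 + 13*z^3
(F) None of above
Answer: F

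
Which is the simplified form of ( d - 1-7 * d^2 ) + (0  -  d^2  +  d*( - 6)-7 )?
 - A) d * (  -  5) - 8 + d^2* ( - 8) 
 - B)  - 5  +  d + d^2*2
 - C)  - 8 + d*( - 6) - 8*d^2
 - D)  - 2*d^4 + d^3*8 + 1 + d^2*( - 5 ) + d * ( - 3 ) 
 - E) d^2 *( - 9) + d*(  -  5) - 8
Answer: A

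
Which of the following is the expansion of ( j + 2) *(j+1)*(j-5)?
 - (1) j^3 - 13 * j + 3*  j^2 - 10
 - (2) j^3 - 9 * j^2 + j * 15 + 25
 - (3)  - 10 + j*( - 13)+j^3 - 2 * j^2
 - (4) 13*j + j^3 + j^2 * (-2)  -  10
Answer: 3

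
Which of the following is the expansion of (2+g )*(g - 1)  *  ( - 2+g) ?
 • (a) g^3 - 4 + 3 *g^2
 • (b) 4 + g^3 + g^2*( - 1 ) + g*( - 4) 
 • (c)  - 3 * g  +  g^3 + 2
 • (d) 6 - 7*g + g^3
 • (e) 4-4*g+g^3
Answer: b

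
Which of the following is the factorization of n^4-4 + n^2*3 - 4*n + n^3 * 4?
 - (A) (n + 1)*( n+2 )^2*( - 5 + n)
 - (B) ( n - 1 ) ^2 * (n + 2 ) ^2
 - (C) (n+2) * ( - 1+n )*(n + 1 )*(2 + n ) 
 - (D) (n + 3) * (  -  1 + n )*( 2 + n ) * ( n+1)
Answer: C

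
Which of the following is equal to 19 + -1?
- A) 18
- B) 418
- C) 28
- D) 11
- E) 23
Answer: A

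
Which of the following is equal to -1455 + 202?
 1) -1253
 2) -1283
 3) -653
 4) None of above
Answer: 1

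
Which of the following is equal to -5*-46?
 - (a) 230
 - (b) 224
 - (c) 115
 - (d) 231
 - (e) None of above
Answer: a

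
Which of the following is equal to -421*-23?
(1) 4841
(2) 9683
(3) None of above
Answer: 2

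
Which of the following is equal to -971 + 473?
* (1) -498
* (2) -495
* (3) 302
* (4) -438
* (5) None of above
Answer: 1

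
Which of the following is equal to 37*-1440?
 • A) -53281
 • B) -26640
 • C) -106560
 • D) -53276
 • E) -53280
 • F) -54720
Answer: E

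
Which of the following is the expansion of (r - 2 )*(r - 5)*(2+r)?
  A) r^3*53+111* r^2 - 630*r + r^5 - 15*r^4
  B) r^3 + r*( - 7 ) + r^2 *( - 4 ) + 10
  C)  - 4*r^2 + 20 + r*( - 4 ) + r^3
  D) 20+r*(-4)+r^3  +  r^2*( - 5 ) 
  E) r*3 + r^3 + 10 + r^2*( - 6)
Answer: D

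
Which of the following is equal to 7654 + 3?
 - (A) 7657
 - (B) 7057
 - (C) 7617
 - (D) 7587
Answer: A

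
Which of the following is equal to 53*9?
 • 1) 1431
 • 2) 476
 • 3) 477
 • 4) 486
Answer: 3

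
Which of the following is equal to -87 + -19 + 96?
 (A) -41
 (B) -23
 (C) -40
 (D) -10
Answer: D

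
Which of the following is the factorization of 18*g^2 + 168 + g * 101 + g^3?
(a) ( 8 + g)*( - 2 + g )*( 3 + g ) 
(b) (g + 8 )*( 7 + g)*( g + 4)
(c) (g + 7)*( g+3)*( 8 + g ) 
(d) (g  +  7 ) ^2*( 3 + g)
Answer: c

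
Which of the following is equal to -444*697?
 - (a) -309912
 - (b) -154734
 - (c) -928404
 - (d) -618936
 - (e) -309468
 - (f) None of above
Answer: e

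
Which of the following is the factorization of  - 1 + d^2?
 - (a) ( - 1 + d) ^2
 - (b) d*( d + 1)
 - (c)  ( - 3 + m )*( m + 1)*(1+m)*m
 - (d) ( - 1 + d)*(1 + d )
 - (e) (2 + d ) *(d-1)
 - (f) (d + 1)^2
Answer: d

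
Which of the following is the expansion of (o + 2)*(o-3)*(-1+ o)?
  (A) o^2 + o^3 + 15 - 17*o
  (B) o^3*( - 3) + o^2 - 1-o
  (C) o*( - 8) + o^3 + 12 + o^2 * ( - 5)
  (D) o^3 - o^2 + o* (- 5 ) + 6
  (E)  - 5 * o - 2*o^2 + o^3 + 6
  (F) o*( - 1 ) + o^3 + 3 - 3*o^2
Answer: E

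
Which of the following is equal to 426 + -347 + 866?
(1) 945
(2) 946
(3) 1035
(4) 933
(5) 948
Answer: 1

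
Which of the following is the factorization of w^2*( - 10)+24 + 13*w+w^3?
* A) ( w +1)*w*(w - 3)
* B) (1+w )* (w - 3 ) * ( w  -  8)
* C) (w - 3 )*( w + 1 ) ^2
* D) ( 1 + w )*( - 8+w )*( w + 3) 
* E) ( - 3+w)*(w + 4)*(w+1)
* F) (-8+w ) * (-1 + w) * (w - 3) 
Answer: B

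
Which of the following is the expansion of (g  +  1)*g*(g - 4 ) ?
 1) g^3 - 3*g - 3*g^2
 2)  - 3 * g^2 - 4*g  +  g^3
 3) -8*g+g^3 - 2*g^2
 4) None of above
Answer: 2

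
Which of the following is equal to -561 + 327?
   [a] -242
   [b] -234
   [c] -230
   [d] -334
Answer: b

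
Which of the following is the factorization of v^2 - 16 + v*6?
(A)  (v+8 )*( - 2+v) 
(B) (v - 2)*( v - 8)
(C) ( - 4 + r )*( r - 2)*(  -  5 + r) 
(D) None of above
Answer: A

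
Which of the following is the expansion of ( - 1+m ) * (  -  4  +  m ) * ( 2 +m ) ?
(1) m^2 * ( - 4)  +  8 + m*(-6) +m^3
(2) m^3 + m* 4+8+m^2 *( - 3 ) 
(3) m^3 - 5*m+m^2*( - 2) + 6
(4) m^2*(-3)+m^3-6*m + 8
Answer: 4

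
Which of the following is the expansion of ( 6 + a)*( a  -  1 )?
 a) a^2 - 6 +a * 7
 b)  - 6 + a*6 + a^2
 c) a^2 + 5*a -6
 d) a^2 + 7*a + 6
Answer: c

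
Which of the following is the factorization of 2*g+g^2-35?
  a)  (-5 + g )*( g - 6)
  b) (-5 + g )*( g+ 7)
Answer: b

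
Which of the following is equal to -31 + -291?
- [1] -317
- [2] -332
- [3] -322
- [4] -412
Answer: 3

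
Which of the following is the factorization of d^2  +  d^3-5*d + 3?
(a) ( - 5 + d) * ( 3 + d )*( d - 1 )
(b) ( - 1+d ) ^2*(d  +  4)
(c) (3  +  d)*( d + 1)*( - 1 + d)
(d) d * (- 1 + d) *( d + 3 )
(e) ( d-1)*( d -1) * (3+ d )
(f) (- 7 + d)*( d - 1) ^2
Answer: e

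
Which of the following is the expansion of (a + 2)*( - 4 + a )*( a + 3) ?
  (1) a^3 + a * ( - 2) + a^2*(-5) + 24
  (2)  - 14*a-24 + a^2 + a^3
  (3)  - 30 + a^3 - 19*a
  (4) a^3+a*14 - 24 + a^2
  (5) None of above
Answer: 2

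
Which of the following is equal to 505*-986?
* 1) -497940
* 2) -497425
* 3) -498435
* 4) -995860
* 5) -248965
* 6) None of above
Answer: 6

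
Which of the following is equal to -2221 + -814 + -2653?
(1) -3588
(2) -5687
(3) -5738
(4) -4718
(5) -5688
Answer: 5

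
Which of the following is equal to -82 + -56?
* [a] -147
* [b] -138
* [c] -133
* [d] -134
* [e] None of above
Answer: b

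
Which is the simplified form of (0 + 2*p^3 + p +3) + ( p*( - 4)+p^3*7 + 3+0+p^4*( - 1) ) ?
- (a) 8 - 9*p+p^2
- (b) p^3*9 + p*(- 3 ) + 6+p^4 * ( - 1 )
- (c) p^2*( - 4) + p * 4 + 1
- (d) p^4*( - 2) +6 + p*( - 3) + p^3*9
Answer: b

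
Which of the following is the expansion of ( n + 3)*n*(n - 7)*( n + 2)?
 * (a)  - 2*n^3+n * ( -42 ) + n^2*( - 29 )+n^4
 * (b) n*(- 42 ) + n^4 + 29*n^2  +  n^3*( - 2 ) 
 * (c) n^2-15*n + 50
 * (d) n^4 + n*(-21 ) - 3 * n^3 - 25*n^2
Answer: a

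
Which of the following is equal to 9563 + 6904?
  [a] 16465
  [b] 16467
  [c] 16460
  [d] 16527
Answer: b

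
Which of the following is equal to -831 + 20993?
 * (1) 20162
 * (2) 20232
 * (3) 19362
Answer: 1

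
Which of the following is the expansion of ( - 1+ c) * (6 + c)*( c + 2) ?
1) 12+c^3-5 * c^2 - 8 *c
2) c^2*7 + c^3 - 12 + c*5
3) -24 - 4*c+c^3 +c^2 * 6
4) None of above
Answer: 4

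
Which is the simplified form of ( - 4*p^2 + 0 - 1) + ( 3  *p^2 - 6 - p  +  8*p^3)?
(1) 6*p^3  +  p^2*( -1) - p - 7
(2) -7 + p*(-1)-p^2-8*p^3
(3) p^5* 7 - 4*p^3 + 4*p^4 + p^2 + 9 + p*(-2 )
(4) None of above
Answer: 4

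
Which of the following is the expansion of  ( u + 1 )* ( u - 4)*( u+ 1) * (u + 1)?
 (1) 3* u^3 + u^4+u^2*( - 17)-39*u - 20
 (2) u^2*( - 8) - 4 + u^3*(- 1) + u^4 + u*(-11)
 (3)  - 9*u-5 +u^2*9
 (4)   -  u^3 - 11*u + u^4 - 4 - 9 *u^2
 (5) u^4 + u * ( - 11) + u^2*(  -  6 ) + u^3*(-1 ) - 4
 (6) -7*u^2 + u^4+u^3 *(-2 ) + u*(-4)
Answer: 4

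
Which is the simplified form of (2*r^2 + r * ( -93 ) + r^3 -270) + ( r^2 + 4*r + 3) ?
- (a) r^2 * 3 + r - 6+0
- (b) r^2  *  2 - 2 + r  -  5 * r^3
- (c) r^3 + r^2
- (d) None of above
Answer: d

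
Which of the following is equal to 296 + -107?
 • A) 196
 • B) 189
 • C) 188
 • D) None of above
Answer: B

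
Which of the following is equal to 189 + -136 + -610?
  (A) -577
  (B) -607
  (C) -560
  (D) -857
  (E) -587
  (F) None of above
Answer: F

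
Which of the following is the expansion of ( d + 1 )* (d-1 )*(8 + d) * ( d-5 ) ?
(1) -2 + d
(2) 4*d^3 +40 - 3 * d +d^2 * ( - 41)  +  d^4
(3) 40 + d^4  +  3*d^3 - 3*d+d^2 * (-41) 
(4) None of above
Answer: 3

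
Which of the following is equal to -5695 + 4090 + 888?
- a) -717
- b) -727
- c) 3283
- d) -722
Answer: a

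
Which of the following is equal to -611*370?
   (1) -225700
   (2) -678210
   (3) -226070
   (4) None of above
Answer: 3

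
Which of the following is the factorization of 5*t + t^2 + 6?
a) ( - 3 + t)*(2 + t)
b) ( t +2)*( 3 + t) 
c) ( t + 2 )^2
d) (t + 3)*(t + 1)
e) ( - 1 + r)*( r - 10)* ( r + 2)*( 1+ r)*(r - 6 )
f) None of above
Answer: b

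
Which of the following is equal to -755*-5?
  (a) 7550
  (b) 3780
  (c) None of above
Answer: c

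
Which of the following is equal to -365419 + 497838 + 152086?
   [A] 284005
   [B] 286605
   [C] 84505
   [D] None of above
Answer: D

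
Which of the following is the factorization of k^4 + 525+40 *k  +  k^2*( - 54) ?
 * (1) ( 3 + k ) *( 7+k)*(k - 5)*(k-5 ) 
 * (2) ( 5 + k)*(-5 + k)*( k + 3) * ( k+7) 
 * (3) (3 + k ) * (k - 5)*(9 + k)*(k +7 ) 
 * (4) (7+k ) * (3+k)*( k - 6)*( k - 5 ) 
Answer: 1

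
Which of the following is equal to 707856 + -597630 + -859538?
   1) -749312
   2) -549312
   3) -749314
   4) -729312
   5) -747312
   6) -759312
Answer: 1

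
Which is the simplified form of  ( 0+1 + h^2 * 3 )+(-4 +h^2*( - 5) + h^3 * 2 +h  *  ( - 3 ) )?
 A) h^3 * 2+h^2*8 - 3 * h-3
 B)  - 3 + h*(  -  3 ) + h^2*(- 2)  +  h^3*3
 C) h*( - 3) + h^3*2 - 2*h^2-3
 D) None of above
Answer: C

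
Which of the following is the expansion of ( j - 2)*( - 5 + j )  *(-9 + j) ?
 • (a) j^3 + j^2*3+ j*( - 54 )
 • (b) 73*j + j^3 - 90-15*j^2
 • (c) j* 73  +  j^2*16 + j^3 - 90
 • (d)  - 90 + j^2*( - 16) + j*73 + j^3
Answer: d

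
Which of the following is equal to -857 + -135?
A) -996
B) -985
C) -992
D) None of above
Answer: C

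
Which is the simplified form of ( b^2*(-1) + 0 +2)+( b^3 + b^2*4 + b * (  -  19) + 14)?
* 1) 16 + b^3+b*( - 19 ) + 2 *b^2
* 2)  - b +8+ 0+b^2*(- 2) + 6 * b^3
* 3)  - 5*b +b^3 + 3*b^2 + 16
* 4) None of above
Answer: 4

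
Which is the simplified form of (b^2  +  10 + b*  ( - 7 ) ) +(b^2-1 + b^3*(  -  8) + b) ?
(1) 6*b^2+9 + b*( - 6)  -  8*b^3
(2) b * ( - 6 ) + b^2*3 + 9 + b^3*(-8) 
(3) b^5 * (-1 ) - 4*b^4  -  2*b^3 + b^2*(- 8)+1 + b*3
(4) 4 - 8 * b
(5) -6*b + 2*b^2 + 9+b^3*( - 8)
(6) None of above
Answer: 5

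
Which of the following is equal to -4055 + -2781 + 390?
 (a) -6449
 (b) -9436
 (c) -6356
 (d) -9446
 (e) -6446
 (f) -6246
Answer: e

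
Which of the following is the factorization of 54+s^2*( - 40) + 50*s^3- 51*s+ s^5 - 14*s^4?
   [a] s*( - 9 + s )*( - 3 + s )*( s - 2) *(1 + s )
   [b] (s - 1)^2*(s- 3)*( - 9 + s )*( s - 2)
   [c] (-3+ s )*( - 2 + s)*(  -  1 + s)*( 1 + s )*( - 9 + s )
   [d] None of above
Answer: c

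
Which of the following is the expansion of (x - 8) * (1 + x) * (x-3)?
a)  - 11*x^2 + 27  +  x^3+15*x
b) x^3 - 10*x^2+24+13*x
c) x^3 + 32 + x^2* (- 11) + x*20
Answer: b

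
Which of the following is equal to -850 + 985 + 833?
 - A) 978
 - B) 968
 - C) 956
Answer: B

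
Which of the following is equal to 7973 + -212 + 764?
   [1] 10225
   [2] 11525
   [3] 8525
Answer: 3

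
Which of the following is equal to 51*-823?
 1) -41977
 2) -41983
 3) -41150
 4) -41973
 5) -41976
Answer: 4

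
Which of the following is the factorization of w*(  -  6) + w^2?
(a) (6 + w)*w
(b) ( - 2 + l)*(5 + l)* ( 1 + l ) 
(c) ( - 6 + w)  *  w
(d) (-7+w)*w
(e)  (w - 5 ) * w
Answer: c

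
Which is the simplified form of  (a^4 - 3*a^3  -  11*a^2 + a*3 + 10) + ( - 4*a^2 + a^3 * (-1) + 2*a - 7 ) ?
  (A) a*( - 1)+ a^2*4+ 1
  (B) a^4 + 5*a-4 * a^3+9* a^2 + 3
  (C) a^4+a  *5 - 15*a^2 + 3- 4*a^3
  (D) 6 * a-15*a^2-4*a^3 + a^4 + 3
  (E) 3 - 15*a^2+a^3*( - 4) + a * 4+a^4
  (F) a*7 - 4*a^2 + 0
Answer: C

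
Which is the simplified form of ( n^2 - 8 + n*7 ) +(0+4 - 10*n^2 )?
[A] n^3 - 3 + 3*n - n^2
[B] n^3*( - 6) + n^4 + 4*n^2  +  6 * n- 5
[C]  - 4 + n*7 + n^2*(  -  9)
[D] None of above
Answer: C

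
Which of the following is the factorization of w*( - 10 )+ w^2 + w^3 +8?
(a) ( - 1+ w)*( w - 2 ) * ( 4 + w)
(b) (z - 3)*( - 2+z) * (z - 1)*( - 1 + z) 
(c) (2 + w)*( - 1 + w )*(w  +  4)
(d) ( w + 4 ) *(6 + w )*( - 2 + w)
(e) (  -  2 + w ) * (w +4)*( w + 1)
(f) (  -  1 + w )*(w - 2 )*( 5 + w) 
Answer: a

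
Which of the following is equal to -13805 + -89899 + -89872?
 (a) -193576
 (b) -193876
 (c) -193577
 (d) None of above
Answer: a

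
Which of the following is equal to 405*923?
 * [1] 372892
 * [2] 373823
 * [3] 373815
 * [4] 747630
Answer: 3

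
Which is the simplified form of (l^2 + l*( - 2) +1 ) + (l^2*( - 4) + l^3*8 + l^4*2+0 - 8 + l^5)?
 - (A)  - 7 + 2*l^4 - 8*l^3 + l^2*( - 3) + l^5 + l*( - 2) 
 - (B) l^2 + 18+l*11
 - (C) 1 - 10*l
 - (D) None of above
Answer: D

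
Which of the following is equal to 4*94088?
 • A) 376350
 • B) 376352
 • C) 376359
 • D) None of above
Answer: B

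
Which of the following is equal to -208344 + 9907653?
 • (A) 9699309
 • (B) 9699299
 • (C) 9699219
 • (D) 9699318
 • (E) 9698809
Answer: A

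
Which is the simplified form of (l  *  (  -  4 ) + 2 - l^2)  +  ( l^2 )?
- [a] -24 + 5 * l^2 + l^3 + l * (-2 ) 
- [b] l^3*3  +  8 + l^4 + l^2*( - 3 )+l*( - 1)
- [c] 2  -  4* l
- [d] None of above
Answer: c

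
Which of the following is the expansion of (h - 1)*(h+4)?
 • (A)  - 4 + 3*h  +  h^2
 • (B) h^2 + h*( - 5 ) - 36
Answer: A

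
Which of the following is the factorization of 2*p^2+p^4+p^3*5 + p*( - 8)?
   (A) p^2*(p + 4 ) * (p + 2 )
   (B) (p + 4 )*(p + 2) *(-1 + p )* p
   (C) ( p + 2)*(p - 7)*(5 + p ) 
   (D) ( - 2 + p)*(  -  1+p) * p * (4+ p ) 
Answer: B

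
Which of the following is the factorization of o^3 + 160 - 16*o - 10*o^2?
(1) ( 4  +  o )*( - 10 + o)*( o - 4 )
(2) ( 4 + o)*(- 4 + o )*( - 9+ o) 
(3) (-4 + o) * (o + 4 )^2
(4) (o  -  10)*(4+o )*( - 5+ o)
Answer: 1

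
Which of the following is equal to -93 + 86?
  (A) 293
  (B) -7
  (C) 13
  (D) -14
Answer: B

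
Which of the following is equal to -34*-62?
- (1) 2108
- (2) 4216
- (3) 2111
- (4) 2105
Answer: 1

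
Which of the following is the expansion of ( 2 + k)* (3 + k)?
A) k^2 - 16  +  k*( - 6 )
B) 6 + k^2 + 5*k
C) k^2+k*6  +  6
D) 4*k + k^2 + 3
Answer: B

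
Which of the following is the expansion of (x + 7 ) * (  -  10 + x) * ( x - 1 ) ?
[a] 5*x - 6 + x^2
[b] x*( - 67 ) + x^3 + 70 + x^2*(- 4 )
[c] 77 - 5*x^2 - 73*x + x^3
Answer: b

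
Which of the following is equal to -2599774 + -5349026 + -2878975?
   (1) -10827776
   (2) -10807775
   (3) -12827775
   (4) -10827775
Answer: 4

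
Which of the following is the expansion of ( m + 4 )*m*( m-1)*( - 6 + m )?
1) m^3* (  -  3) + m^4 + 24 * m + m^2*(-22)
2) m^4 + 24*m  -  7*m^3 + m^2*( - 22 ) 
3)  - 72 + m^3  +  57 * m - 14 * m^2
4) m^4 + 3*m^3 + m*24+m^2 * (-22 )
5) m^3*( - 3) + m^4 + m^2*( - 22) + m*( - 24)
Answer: 1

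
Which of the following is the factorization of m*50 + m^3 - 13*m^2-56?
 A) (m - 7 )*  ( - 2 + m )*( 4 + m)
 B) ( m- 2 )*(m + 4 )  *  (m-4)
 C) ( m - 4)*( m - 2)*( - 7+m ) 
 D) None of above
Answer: C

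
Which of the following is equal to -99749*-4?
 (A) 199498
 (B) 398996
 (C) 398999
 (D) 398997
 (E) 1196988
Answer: B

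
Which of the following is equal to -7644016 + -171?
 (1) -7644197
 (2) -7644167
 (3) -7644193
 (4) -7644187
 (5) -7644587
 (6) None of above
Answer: 4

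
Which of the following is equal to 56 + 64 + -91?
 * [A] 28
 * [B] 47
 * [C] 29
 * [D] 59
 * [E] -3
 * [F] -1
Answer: C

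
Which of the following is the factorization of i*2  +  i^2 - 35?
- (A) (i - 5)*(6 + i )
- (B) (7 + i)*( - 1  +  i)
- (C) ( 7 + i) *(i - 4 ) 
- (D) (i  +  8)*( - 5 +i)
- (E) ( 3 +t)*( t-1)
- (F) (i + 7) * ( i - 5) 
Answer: F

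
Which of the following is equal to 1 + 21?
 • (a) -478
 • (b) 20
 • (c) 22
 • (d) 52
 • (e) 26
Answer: c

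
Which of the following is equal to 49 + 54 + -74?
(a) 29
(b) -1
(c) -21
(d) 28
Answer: a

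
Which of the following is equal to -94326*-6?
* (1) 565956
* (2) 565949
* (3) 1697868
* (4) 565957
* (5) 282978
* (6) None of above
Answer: 1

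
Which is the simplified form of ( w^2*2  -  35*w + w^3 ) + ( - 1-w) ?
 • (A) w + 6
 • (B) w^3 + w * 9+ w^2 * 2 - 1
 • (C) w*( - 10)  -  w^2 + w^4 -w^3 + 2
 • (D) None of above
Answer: D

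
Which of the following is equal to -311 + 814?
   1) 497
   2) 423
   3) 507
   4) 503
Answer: 4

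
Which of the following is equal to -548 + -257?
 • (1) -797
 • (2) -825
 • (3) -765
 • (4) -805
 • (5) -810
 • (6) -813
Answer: 4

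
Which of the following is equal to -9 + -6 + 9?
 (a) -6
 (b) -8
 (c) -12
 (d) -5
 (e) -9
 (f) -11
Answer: a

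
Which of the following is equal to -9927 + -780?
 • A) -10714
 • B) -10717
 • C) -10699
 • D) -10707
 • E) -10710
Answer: D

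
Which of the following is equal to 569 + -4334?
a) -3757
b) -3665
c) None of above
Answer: c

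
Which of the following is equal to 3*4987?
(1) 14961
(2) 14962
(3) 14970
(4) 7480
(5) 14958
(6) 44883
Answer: 1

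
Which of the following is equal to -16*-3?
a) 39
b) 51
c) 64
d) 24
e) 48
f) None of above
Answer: e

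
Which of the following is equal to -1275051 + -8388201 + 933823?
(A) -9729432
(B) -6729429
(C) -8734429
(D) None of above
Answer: D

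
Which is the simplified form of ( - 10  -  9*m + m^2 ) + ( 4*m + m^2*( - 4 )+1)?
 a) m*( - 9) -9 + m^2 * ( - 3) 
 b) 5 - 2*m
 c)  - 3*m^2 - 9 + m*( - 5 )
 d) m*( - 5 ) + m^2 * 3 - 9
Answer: c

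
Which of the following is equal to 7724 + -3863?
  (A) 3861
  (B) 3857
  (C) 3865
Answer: A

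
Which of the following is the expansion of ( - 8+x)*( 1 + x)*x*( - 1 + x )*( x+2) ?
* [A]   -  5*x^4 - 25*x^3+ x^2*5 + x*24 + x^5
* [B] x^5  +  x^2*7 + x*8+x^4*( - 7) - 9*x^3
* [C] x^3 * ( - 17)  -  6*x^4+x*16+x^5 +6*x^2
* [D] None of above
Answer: C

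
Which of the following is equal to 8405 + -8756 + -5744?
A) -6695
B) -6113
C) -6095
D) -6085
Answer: C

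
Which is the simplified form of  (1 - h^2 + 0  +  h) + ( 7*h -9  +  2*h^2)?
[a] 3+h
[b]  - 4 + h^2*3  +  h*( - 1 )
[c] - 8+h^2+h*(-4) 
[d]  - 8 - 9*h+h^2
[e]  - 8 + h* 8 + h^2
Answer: e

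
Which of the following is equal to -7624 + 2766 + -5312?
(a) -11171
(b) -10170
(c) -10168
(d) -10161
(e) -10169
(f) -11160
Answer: b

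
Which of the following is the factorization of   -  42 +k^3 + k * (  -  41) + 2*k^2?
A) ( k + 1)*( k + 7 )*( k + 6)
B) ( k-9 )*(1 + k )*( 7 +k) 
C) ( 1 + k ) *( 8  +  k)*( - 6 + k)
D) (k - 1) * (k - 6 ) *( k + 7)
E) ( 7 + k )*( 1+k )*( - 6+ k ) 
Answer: E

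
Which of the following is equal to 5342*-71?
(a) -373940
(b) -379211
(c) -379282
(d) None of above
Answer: c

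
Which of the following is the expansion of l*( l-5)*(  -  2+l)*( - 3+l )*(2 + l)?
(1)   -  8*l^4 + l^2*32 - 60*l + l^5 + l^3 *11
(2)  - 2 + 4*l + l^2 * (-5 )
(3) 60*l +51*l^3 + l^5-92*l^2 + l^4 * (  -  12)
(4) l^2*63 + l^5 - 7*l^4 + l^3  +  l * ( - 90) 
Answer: 1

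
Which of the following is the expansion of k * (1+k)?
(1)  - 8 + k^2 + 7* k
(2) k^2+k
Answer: 2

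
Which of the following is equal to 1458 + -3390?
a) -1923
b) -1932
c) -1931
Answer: b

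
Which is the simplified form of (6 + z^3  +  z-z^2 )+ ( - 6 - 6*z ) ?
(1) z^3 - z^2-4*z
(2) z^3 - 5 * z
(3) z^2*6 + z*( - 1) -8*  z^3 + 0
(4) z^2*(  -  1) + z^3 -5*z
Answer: 4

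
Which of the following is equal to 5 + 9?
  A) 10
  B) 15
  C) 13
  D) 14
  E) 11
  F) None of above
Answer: D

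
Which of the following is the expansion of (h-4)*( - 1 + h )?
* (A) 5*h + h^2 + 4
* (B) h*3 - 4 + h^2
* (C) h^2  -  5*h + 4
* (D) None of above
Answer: C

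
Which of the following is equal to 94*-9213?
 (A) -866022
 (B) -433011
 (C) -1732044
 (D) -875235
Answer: A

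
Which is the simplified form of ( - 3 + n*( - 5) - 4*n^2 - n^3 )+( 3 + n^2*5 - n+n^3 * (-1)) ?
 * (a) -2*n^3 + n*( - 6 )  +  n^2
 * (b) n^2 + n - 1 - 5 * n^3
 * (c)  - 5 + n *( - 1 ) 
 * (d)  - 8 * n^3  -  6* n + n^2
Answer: a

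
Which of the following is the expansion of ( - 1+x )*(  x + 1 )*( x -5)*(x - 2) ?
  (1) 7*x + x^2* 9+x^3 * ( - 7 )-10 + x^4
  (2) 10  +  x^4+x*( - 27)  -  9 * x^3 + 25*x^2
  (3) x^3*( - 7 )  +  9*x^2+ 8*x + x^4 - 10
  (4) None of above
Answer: 1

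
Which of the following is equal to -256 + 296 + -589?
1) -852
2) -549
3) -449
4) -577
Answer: 2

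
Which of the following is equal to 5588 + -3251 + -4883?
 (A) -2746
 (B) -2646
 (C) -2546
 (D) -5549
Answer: C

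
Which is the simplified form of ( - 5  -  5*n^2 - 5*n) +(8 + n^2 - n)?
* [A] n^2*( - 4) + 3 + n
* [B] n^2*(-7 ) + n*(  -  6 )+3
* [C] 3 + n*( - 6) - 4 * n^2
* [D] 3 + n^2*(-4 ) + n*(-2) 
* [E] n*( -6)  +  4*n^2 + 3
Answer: C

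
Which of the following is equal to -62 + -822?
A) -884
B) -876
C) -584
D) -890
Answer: A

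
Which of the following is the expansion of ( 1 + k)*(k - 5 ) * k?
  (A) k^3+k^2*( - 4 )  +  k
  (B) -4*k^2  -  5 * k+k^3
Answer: B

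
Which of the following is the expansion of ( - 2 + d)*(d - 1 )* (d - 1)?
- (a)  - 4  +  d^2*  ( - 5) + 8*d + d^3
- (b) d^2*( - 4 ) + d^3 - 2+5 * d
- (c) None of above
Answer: b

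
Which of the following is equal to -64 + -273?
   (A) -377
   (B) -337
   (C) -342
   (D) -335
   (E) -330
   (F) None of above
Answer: B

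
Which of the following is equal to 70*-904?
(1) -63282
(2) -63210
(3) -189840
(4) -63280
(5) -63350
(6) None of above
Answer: 4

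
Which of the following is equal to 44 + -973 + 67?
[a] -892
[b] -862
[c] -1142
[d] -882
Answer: b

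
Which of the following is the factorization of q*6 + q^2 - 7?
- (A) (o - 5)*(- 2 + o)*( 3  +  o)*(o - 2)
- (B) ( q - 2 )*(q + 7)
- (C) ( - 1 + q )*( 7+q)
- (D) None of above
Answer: C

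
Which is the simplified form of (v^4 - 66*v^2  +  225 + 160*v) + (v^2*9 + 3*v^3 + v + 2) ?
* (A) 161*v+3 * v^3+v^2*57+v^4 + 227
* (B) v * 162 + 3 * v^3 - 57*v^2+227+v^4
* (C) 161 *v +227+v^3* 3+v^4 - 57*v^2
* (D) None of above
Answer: C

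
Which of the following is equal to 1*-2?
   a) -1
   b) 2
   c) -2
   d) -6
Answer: c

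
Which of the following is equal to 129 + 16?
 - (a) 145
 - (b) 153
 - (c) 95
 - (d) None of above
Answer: a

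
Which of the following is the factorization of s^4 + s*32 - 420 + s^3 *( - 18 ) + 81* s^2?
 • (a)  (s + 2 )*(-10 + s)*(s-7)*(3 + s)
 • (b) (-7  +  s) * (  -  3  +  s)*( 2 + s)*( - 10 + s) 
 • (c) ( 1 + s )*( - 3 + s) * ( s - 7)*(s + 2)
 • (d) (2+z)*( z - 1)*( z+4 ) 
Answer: b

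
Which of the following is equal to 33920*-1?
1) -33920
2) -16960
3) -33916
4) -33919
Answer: 1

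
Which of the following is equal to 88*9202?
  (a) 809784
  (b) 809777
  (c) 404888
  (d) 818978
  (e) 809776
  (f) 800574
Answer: e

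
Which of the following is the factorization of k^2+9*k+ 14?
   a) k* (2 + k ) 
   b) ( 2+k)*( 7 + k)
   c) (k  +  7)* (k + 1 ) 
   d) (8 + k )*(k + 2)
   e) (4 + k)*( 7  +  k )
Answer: b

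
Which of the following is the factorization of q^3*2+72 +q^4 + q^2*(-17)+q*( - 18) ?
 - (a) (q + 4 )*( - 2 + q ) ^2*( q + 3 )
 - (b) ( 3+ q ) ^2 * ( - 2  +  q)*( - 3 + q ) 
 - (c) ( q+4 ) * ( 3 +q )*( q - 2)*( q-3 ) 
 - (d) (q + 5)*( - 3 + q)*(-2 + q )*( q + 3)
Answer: c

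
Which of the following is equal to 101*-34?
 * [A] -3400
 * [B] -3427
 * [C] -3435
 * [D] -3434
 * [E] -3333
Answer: D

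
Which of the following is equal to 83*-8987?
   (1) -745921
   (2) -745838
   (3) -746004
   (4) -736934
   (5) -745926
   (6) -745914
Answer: 1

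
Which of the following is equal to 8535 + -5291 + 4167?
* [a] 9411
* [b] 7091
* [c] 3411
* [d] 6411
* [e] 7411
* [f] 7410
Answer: e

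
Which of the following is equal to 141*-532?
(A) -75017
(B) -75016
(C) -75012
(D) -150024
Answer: C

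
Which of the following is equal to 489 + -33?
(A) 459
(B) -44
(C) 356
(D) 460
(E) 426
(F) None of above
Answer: F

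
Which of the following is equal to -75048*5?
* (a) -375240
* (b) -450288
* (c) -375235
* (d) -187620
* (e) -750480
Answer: a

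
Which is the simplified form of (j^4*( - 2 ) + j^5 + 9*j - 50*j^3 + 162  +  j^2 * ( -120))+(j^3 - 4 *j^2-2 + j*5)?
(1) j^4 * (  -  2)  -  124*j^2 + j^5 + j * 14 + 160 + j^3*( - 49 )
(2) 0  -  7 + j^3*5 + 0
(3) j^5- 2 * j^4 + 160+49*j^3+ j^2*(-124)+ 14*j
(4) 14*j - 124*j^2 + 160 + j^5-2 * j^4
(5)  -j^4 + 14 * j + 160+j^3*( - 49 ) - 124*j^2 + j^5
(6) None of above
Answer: 1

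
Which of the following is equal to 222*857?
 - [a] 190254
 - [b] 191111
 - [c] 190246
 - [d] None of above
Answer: a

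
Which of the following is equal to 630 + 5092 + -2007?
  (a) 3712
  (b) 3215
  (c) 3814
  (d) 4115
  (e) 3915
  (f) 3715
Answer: f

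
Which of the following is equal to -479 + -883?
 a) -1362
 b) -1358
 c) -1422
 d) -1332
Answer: a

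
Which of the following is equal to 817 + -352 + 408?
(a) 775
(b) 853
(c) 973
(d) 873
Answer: d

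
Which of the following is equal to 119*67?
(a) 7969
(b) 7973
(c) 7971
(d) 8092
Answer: b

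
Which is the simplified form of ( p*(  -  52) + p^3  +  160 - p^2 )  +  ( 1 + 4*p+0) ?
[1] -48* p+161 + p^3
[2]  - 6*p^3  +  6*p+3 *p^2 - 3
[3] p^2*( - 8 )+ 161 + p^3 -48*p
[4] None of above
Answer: 4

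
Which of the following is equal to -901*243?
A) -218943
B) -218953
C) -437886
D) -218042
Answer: A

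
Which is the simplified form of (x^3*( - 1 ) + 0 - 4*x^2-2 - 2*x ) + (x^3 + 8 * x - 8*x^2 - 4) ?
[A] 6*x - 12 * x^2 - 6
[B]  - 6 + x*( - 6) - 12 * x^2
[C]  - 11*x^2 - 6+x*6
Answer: A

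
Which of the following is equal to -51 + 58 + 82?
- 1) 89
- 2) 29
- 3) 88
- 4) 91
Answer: 1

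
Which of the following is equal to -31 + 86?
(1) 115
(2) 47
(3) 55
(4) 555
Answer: 3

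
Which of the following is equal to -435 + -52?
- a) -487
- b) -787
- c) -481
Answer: a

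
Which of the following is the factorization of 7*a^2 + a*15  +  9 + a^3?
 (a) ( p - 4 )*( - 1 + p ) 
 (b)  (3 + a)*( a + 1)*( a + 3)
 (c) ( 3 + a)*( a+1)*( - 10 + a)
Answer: b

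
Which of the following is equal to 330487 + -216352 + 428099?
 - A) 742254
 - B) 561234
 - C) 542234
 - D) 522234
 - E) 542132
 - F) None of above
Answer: C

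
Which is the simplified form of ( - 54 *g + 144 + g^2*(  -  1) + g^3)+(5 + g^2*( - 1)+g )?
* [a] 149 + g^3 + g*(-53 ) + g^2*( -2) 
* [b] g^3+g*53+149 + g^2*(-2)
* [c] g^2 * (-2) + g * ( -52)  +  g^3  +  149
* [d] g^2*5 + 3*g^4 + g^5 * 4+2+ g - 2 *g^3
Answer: a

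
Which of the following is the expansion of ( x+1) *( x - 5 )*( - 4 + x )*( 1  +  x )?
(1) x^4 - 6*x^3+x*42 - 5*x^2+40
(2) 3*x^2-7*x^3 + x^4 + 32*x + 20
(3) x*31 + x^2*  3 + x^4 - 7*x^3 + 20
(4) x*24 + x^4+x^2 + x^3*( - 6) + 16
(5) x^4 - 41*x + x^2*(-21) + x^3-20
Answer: 3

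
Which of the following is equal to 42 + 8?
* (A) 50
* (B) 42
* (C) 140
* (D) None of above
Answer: A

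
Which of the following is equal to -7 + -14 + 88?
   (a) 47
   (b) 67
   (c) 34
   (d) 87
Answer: b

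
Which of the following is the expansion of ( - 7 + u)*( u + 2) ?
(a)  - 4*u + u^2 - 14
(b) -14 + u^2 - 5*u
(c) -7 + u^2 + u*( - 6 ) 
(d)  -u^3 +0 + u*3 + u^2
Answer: b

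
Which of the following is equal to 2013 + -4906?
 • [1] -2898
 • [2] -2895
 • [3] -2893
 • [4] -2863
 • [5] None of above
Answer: 3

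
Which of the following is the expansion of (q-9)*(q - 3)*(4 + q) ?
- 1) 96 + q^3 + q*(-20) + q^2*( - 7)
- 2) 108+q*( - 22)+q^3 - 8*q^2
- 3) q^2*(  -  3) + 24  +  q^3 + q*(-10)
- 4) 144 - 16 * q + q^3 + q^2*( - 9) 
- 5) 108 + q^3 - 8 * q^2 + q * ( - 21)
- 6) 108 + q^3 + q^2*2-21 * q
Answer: 5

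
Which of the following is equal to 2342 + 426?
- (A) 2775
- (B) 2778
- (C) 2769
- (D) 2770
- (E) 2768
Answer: E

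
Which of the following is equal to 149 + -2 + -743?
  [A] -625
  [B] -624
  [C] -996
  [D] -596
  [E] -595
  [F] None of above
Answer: D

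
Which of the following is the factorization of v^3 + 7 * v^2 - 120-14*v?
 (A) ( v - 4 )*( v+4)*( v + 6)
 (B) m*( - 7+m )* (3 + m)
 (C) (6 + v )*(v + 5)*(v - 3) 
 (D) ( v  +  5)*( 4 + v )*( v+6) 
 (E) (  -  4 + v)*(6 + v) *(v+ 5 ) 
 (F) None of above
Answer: E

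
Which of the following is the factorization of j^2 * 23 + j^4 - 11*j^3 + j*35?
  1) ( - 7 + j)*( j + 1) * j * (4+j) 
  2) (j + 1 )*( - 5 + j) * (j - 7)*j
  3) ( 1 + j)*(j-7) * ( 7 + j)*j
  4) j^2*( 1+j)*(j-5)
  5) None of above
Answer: 2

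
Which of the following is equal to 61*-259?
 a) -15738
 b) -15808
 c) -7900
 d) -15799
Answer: d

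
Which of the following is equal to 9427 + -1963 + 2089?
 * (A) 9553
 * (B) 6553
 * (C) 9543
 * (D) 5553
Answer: A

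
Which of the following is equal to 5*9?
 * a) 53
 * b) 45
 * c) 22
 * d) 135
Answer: b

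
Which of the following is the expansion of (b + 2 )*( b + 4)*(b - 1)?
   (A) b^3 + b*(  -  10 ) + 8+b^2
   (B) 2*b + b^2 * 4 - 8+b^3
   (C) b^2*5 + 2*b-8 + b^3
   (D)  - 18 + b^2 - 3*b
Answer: C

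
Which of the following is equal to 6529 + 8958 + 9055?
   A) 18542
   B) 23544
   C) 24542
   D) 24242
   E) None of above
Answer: C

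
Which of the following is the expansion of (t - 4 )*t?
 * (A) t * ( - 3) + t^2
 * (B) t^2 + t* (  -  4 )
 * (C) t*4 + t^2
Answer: B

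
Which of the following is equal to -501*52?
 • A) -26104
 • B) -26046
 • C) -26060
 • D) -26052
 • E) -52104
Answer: D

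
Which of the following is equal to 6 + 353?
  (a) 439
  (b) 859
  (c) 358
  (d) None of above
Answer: d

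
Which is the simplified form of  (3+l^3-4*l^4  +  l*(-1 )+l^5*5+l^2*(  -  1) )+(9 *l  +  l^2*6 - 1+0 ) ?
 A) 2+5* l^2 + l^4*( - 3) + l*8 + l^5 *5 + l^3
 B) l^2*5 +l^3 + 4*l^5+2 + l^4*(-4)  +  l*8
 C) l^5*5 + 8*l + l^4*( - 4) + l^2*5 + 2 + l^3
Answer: C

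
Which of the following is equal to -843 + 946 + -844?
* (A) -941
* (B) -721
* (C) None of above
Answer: C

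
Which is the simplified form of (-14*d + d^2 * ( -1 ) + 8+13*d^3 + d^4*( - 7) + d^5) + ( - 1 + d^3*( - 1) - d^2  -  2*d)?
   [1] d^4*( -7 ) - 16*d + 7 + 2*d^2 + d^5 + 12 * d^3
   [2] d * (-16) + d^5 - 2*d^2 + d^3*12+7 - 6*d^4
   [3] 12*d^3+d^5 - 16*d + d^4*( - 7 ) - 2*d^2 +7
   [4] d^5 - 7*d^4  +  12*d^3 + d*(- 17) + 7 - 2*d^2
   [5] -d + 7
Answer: 3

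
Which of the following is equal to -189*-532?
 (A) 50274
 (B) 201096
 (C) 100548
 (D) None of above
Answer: C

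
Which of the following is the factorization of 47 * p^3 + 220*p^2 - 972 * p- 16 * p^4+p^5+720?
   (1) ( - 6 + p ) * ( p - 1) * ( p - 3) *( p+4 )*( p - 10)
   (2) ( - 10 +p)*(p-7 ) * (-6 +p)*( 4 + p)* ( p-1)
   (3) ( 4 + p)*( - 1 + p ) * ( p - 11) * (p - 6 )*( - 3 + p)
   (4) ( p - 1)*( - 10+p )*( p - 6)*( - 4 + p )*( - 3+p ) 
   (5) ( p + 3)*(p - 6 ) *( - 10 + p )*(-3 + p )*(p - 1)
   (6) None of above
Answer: 1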